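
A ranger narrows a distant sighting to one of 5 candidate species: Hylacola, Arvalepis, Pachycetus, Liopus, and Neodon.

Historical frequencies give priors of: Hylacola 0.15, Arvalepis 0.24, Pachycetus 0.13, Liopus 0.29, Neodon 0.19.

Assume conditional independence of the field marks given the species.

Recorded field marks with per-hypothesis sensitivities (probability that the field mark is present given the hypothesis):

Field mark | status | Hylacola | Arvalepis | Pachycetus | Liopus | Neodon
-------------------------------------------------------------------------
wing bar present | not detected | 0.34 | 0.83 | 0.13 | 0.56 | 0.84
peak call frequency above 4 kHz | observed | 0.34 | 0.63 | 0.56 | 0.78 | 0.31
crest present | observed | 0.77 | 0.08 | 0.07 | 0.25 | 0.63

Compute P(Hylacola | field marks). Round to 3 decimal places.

0.410

Multiply each prior by the joint likelihood of the field mark pattern (using 1 − P(present | H) for each absent field mark):
  Hylacola: 0.15 × (1 − 0.34) × 0.34 × 0.77 = 0.025918
  Arvalepis: 0.24 × (1 − 0.83) × 0.63 × 0.08 = 0.0020563
  Pachycetus: 0.13 × (1 − 0.13) × 0.56 × 0.07 = 0.0044335
  Liopus: 0.29 × (1 − 0.56) × 0.78 × 0.25 = 0.024882
  Neodon: 0.19 × (1 − 0.84) × 0.31 × 0.63 = 0.0059371
Normalizing constant Z = 0.025918 + 0.0020563 + 0.0044335 + 0.024882 + 0.0059371 = 0.063227.
P(Hylacola | evidence) = 0.025918 / 0.063227 ≈ 0.410.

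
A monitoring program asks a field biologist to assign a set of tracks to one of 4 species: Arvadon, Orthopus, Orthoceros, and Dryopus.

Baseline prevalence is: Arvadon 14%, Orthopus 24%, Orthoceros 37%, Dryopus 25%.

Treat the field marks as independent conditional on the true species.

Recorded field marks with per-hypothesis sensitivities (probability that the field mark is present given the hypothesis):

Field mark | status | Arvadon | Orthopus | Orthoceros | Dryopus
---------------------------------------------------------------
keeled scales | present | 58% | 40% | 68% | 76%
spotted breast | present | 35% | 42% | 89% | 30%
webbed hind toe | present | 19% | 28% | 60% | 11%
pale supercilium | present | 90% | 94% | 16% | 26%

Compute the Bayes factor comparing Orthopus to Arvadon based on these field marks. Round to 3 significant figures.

1.27

Joint likelihood of the field mark pattern under each hypothesis:
  Orthopus: 0.40 × 0.42 × 0.28 × 0.94 = 0.044218
  Arvadon: 0.58 × 0.35 × 0.19 × 0.90 = 0.034713
Bayes factor = 0.044218 / 0.034713 ≈ 1.27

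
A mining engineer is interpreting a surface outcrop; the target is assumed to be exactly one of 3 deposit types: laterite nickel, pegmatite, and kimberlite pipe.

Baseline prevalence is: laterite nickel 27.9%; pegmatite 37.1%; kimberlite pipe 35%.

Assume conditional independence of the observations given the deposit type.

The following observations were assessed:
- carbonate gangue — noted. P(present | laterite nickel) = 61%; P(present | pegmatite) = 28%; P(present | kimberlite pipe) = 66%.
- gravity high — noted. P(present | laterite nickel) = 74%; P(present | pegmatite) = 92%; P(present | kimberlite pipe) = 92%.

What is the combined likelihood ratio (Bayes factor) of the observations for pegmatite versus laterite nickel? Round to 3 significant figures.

0.571

Take the product of per-observation likelihoods under each hypothesis, then divide.
  pegmatite: 0.28 × 0.92 = 0.2576
  laterite nickel: 0.61 × 0.74 = 0.4514
Bayes factor = 0.2576 / 0.4514 ≈ 0.571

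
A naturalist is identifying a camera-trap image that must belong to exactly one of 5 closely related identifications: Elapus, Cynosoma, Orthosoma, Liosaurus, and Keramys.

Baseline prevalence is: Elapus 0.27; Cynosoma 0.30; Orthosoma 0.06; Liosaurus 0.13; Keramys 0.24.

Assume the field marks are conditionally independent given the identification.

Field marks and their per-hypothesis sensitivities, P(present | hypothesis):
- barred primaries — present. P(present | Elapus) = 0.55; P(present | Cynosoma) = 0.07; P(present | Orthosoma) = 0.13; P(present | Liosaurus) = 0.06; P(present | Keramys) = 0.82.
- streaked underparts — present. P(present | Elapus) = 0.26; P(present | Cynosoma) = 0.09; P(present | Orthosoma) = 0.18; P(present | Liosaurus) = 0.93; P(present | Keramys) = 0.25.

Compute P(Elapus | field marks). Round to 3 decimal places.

0.393

Multiply each prior by the joint likelihood of the field mark pattern:
  Elapus: 0.27 × 0.55 × 0.26 = 0.03861
  Cynosoma: 0.30 × 0.07 × 0.09 = 0.00189
  Orthosoma: 0.06 × 0.13 × 0.18 = 0.001404
  Liosaurus: 0.13 × 0.06 × 0.93 = 0.007254
  Keramys: 0.24 × 0.82 × 0.25 = 0.0492
Normalizing constant Z = 0.03861 + 0.00189 + 0.001404 + 0.007254 + 0.0492 = 0.098358.
P(Elapus | evidence) = 0.03861 / 0.098358 ≈ 0.393.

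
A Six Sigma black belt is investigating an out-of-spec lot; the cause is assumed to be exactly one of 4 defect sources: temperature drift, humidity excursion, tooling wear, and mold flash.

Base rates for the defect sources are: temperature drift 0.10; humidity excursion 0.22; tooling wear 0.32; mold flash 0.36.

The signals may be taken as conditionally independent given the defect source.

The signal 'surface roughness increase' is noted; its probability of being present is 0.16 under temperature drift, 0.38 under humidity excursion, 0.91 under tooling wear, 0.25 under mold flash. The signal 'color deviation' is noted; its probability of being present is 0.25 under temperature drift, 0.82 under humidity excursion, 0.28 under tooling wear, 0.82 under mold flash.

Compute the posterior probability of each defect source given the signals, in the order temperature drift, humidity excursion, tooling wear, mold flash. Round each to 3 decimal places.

0.018, 0.301, 0.358, 0.324

By Bayes' rule with conditional independence, the unnormalized weight for each hypothesis is prior × ∏ likelihoods:
  temperature drift: 0.10 × 0.16 × 0.25 = 0.004
  humidity excursion: 0.22 × 0.38 × 0.82 = 0.068552
  tooling wear: 0.32 × 0.91 × 0.28 = 0.081536
  mold flash: 0.36 × 0.25 × 0.82 = 0.0738
The unnormalized weights sum to 0.22789.
P(temperature drift | evidence) = 0.004 / 0.22789 ≈ 0.018
P(humidity excursion | evidence) = 0.068552 / 0.22789 ≈ 0.301
P(tooling wear | evidence) = 0.081536 / 0.22789 ≈ 0.358
P(mold flash | evidence) = 0.0738 / 0.22789 ≈ 0.324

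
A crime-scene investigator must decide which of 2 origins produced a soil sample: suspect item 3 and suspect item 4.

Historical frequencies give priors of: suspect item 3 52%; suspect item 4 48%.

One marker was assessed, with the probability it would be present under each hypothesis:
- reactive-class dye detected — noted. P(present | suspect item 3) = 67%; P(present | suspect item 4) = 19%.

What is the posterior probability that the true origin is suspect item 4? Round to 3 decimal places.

0.207

By Bayes' rule, the unnormalized weight for each hypothesis is prior × likelihood:
  suspect item 3: 0.52 × 0.67 = 0.3484
  suspect item 4: 0.48 × 0.19 = 0.0912
The unnormalized weights sum to 0.4396.
P(suspect item 4 | evidence) = 0.0912 / 0.4396 ≈ 0.207.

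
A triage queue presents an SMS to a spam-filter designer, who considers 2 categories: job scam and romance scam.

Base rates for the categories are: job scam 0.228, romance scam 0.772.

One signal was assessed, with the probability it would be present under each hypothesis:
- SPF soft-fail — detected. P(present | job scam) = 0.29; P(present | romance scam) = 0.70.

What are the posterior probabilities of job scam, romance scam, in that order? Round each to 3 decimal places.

Multiply each prior by the likelihood of the signal:
  job scam: 0.228 × 0.29 = 0.06612
  romance scam: 0.772 × 0.70 = 0.5404
Normalizing constant Z = 0.06612 + 0.5404 = 0.60652.
P(job scam | evidence) = 0.06612 / 0.60652 ≈ 0.109
P(romance scam | evidence) = 0.5404 / 0.60652 ≈ 0.891

0.109, 0.891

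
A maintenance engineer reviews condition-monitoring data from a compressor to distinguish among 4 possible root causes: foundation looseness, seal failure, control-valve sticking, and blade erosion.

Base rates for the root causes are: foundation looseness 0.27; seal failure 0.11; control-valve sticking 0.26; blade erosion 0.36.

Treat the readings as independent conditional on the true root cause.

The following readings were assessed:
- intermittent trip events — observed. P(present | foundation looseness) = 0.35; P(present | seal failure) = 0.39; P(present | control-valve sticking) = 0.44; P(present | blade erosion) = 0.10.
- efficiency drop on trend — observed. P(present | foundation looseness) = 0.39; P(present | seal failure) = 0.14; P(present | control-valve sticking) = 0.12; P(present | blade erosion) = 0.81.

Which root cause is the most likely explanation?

By Bayes' rule with conditional independence, the unnormalized weight for each hypothesis is prior × ∏ likelihoods:
  foundation looseness: 0.27 × 0.35 × 0.39 = 0.036855
  seal failure: 0.11 × 0.39 × 0.14 = 0.006006
  control-valve sticking: 0.26 × 0.44 × 0.12 = 0.013728
  blade erosion: 0.36 × 0.10 × 0.81 = 0.02916
Normalizing constant Z = 0.036855 + 0.006006 + 0.013728 + 0.02916 = 0.085749.
P(foundation looseness | evidence) ≈ 0.036855 / 0.085749 ≈ 0.430
P(seal failure | evidence) ≈ 0.006006 / 0.085749 ≈ 0.070
P(control-valve sticking | evidence) ≈ 0.013728 / 0.085749 ≈ 0.160
P(blade erosion | evidence) ≈ 0.02916 / 0.085749 ≈ 0.340
The largest is 0.430, so foundation looseness is most probable.

foundation looseness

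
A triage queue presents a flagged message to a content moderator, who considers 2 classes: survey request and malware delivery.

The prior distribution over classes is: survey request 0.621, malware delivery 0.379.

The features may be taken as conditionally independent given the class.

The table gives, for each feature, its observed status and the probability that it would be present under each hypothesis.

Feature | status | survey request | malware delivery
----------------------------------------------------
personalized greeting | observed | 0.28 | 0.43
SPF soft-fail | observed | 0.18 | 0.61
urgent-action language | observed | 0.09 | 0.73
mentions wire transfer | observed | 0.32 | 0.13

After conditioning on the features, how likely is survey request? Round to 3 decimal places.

Multiply each prior by the joint likelihood of the feature pattern:
  survey request: 0.621 × 0.28 × 0.18 × 0.09 × 0.32 = 0.00090139
  malware delivery: 0.379 × 0.43 × 0.61 × 0.73 × 0.13 = 0.0094342
Marginal likelihood of the evidence = 0.010336.
P(survey request | evidence) = 0.00090139 / 0.010336 ≈ 0.087.

0.087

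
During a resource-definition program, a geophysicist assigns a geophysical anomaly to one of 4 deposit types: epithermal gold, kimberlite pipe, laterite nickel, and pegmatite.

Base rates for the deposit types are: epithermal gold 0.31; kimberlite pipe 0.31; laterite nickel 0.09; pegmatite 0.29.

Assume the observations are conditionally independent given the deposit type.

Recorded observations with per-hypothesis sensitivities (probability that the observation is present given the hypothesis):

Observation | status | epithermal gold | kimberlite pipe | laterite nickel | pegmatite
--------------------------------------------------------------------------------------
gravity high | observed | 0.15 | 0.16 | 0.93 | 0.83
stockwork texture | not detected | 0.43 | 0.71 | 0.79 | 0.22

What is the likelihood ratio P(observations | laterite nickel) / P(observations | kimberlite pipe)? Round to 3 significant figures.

The Bayes factor is the ratio of the joint likelihoods of the evidence pattern under the two hypotheses (using 1 − P(present | H) for each absent observation).
  laterite nickel: 0.93 × (1 − 0.79) = 0.1953
  kimberlite pipe: 0.16 × (1 − 0.71) = 0.0464
Bayes factor = 0.1953 / 0.0464 ≈ 4.21

4.21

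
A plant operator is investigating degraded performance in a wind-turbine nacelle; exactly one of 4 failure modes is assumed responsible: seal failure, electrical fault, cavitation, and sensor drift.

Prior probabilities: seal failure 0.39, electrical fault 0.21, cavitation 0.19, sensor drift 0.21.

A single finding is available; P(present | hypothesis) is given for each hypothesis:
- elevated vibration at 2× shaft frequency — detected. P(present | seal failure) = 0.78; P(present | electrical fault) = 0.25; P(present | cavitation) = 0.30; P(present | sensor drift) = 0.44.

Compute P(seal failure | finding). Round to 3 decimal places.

0.601

For each hypothesis, the unnormalized posterior weight is prior × likelihood:
  seal failure: 0.39 × 0.78 = 0.3042
  electrical fault: 0.21 × 0.25 = 0.0525
  cavitation: 0.19 × 0.30 = 0.057
  sensor drift: 0.21 × 0.44 = 0.0924
Marginal likelihood of the evidence = 0.5061.
P(seal failure | evidence) = 0.3042 / 0.5061 ≈ 0.601.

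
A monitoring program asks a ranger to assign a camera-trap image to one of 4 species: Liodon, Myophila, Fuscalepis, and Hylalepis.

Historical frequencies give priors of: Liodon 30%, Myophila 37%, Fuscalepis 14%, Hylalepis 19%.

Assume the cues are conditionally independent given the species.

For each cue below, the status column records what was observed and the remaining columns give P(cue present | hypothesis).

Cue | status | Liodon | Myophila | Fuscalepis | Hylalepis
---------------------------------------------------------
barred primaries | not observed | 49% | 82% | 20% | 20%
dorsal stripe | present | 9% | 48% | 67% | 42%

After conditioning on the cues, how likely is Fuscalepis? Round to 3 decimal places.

By Bayes' rule with conditional independence, the unnormalized weight for each hypothesis is prior × ∏ likelihoods (using 1 − P(present | H) for each absent cue):
  Liodon: 0.30 × (1 − 0.49) × 0.09 = 0.01377
  Myophila: 0.37 × (1 − 0.82) × 0.48 = 0.031968
  Fuscalepis: 0.14 × (1 − 0.20) × 0.67 = 0.07504
  Hylalepis: 0.19 × (1 − 0.20) × 0.42 = 0.06384
Marginal likelihood of the evidence = 0.18462.
P(Fuscalepis | evidence) = 0.07504 / 0.18462 ≈ 0.406.

0.406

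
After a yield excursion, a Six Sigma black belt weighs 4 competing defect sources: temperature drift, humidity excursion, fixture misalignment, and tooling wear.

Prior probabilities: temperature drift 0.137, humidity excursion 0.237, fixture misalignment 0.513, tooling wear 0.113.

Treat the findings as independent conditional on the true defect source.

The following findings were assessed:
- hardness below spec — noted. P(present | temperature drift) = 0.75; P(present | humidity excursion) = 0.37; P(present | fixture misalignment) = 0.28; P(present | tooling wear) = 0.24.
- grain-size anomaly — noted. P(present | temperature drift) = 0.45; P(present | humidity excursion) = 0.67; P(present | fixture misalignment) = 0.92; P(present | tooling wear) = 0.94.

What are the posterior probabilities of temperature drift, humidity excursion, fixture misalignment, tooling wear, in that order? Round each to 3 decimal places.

By Bayes' rule with conditional independence, the unnormalized weight for each hypothesis is prior × ∏ likelihoods:
  temperature drift: 0.137 × 0.75 × 0.45 = 0.046238
  humidity excursion: 0.237 × 0.37 × 0.67 = 0.058752
  fixture misalignment: 0.513 × 0.28 × 0.92 = 0.13215
  tooling wear: 0.113 × 0.24 × 0.94 = 0.025493
The unnormalized weights sum to 0.26263.
P(temperature drift | evidence) = 0.046238 / 0.26263 ≈ 0.176
P(humidity excursion | evidence) = 0.058752 / 0.26263 ≈ 0.224
P(fixture misalignment | evidence) = 0.13215 / 0.26263 ≈ 0.503
P(tooling wear | evidence) = 0.025493 / 0.26263 ≈ 0.097

0.176, 0.224, 0.503, 0.097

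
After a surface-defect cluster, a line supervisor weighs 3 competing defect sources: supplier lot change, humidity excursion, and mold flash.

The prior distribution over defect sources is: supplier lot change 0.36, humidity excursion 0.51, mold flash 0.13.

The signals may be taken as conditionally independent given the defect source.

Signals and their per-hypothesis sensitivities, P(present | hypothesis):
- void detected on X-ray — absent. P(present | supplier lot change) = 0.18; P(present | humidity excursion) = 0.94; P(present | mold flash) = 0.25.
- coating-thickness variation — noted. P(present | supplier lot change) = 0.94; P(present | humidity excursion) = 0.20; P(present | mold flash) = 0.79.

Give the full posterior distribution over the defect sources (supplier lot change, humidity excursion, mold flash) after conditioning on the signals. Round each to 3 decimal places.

0.769, 0.017, 0.214

For each hypothesis, the unnormalized posterior weight is prior × product of the signal likelihoods (using 1 − P(present | H) for each absent signal):
  supplier lot change: 0.36 × (1 − 0.18) × 0.94 = 0.27749
  humidity excursion: 0.51 × (1 − 0.94) × 0.20 = 0.00612
  mold flash: 0.13 × (1 − 0.25) × 0.79 = 0.077025
Marginal likelihood of the evidence = 0.36063.
P(supplier lot change | evidence) = 0.27749 / 0.36063 ≈ 0.769
P(humidity excursion | evidence) = 0.00612 / 0.36063 ≈ 0.017
P(mold flash | evidence) = 0.077025 / 0.36063 ≈ 0.214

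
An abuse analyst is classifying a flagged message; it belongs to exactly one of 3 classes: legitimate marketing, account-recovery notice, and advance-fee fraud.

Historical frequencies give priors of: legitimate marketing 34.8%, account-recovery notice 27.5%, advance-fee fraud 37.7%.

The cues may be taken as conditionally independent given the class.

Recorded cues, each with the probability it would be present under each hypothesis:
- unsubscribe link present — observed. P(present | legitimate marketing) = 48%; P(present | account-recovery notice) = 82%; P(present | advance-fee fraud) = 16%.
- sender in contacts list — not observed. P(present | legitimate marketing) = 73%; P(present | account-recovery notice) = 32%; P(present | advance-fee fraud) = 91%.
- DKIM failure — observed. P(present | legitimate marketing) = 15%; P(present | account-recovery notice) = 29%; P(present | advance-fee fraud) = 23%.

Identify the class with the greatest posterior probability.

account-recovery notice

Multiply each prior by the joint likelihood of the cue pattern (using 1 − P(present | H) for each absent cue):
  legitimate marketing: 0.348 × 0.48 × (1 − 0.73) × 0.15 = 0.0067651
  account-recovery notice: 0.275 × 0.82 × (1 − 0.32) × 0.29 = 0.044469
  advance-fee fraud: 0.377 × 0.16 × (1 − 0.91) × 0.23 = 0.0012486
Normalizing constant Z = 0.0067651 + 0.044469 + 0.0012486 = 0.052482.
P(legitimate marketing | evidence) ≈ 0.0067651 / 0.052482 ≈ 0.129
P(account-recovery notice | evidence) ≈ 0.044469 / 0.052482 ≈ 0.847
P(advance-fee fraud | evidence) ≈ 0.0012486 / 0.052482 ≈ 0.024
The largest is 0.847, so account-recovery notice is most probable.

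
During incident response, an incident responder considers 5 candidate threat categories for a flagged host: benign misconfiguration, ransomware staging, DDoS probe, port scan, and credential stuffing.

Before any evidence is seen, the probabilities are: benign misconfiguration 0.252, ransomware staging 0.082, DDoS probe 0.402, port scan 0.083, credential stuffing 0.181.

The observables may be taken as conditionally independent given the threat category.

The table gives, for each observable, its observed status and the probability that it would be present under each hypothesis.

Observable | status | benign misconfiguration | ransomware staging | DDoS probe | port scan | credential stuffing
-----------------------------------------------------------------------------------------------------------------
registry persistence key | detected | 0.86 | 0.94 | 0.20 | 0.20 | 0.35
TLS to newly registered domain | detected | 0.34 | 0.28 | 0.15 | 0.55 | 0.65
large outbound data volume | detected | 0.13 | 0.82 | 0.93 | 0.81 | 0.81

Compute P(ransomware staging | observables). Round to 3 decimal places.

For each hypothesis, the unnormalized posterior weight is prior × product of the observable likelihoods:
  benign misconfiguration: 0.252 × 0.86 × 0.34 × 0.13 = 0.009579
  ransomware staging: 0.082 × 0.94 × 0.28 × 0.82 = 0.017698
  DDoS probe: 0.402 × 0.20 × 0.15 × 0.93 = 0.011216
  port scan: 0.083 × 0.20 × 0.55 × 0.81 = 0.0073953
  credential stuffing: 0.181 × 0.35 × 0.65 × 0.81 = 0.033354
Marginal likelihood of the evidence = 0.079241.
P(ransomware staging | evidence) = 0.017698 / 0.079241 ≈ 0.223.

0.223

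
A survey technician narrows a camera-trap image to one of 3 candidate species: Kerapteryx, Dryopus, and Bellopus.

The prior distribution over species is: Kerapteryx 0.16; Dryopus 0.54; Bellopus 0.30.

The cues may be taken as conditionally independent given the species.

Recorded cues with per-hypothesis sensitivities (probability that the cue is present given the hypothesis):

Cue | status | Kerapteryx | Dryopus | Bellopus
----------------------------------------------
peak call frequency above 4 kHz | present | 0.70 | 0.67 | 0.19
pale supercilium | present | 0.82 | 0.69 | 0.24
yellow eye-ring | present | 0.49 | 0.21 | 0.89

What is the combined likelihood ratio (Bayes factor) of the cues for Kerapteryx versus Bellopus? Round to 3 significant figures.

6.93

Joint likelihood of the cue pattern under each hypothesis:
  Kerapteryx: 0.70 × 0.82 × 0.49 = 0.28126
  Bellopus: 0.19 × 0.24 × 0.89 = 0.040584
Bayes factor = 0.28126 / 0.040584 ≈ 6.93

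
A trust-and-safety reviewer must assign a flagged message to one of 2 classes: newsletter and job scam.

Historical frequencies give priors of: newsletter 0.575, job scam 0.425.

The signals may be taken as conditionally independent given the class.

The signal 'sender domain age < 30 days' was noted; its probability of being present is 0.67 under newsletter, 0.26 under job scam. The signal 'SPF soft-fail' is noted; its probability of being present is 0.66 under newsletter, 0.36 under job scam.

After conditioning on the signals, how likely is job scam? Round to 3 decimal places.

By Bayes' rule with conditional independence, the unnormalized weight for each hypothesis is prior × ∏ likelihoods:
  newsletter: 0.575 × 0.67 × 0.66 = 0.25427
  job scam: 0.425 × 0.26 × 0.36 = 0.03978
The unnormalized weights sum to 0.29405.
P(job scam | evidence) = 0.03978 / 0.29405 ≈ 0.135.

0.135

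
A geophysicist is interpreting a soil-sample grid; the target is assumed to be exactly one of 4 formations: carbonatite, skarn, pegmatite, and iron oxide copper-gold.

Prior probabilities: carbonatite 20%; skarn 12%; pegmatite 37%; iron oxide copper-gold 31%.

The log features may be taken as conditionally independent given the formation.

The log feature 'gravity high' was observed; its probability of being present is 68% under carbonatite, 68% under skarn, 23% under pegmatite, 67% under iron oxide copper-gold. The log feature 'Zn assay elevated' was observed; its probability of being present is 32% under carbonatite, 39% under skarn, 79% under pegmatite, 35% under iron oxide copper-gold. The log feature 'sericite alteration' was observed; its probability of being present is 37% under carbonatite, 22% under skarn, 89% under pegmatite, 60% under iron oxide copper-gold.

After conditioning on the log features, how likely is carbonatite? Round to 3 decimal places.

For each hypothesis, the unnormalized posterior weight is prior × product of the log feature likelihoods:
  carbonatite: 0.20 × 0.68 × 0.32 × 0.37 = 0.016102
  skarn: 0.12 × 0.68 × 0.39 × 0.22 = 0.0070013
  pegmatite: 0.37 × 0.23 × 0.79 × 0.89 = 0.059834
  iron oxide copper-gold: 0.31 × 0.67 × 0.35 × 0.60 = 0.043617
The unnormalized weights sum to 0.12655.
P(carbonatite | evidence) = 0.016102 / 0.12655 ≈ 0.127.

0.127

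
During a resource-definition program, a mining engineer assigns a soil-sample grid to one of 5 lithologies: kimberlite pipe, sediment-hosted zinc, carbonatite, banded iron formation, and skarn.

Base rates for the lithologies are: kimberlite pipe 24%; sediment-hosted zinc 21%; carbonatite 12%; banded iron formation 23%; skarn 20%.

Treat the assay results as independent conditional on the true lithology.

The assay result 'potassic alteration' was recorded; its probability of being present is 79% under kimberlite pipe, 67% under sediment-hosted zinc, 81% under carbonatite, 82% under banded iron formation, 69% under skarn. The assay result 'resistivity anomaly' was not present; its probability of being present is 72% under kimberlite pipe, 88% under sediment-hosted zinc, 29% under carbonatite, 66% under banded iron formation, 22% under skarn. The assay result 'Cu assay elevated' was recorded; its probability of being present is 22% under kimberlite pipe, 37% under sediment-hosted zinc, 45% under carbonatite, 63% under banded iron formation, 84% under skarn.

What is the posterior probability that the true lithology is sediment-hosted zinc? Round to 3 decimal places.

For each hypothesis, the unnormalized posterior weight is prior × product of the assay result likelihoods (using 1 − P(present | H) for each absent assay result):
  kimberlite pipe: 0.24 × 0.79 × (1 − 0.72) × 0.22 = 0.011679
  sediment-hosted zinc: 0.21 × 0.67 × (1 − 0.88) × 0.37 = 0.0062471
  carbonatite: 0.12 × 0.81 × (1 − 0.29) × 0.45 = 0.031055
  banded iron formation: 0.23 × 0.82 × (1 − 0.66) × 0.63 = 0.040398
  skarn: 0.20 × 0.69 × (1 − 0.22) × 0.84 = 0.090418
The unnormalized weights sum to 0.1798.
P(sediment-hosted zinc | evidence) = 0.0062471 / 0.1798 ≈ 0.035.

0.035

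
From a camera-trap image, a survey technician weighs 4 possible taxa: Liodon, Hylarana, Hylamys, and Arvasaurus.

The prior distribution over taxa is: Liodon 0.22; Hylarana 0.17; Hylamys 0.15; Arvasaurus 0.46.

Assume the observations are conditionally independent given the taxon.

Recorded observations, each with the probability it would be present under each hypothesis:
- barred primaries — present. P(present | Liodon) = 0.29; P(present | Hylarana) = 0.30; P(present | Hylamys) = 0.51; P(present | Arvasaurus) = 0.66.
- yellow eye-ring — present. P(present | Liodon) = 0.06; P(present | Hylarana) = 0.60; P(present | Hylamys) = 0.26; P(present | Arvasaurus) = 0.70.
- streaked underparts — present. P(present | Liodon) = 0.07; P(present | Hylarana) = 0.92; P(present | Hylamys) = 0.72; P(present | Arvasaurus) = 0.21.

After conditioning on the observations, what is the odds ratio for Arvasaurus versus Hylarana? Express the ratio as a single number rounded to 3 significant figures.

1.59

The normalizing constant cancels in an odds ratio, so compute prior × likelihood for the two hypotheses only:
  Arvasaurus: 0.46 × 0.66 × 0.70 × 0.21 = 0.044629
  Hylarana: 0.17 × 0.30 × 0.60 × 0.92 = 0.028152
Odds(Arvasaurus : Hylarana) = 0.044629 / 0.028152 ≈ 1.59.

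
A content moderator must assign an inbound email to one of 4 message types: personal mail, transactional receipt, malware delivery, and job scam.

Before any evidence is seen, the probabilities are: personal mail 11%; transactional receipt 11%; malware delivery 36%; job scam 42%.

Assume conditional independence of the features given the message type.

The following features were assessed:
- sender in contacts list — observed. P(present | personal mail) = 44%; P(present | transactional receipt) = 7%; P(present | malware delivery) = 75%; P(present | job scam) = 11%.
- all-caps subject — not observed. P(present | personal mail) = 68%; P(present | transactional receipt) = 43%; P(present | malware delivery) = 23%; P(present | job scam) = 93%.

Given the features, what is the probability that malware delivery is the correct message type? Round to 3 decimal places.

For each hypothesis, the unnormalized posterior weight is prior × product of the feature likelihoods (using 1 − P(present | H) for each absent feature):
  personal mail: 0.11 × 0.44 × (1 − 0.68) = 0.015488
  transactional receipt: 0.11 × 0.07 × (1 − 0.43) = 0.004389
  malware delivery: 0.36 × 0.75 × (1 − 0.23) = 0.2079
  job scam: 0.42 × 0.11 × (1 − 0.93) = 0.003234
Normalizing constant Z = 0.015488 + 0.004389 + 0.2079 + 0.003234 = 0.23101.
P(malware delivery | evidence) = 0.2079 / 0.23101 ≈ 0.900.

0.900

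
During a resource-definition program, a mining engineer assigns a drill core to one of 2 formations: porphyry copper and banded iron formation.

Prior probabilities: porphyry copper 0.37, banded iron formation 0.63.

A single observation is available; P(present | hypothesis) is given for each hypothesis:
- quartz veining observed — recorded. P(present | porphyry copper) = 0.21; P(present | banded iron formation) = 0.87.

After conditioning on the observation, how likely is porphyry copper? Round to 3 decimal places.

0.124

For each hypothesis, the unnormalized posterior weight is prior × likelihood:
  porphyry copper: 0.37 × 0.21 = 0.0777
  banded iron formation: 0.63 × 0.87 = 0.5481
Normalizing constant Z = 0.0777 + 0.5481 = 0.6258.
P(porphyry copper | evidence) = 0.0777 / 0.6258 ≈ 0.124.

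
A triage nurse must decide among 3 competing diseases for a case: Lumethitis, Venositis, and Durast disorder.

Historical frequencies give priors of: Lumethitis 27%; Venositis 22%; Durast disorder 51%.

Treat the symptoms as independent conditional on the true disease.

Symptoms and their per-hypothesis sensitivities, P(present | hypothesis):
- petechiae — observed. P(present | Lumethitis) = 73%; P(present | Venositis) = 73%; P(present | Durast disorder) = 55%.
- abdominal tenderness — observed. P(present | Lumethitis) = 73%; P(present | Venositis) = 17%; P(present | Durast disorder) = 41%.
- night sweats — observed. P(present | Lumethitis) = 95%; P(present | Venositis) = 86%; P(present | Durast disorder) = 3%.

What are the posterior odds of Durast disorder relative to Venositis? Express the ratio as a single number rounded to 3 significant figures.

Posterior odds equal prior odds times the likelihood ratio; only the two competing hypotheses matter.
  Durast disorder: 0.51 × 0.55 × 0.41 × 0.03 = 0.0034502
  Venositis: 0.22 × 0.73 × 0.17 × 0.86 = 0.02348
Odds(Durast disorder : Venositis) = 0.0034502 / 0.02348 ≈ 0.147.

0.147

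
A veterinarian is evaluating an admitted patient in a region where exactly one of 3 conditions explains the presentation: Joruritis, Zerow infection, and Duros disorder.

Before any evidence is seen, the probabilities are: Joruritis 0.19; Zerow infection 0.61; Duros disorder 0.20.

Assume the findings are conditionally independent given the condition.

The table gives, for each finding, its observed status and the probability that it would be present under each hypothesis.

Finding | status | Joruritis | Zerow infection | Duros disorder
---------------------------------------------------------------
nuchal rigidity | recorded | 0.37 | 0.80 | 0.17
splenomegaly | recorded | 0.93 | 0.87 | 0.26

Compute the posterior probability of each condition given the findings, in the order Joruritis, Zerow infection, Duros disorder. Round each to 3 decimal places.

By Bayes' rule with conditional independence, the unnormalized weight for each hypothesis is prior × ∏ likelihoods:
  Joruritis: 0.19 × 0.37 × 0.93 = 0.065379
  Zerow infection: 0.61 × 0.80 × 0.87 = 0.42456
  Duros disorder: 0.20 × 0.17 × 0.26 = 0.00884
The unnormalized weights sum to 0.49878.
P(Joruritis | evidence) = 0.065379 / 0.49878 ≈ 0.131
P(Zerow infection | evidence) = 0.42456 / 0.49878 ≈ 0.851
P(Duros disorder | evidence) = 0.00884 / 0.49878 ≈ 0.018

0.131, 0.851, 0.018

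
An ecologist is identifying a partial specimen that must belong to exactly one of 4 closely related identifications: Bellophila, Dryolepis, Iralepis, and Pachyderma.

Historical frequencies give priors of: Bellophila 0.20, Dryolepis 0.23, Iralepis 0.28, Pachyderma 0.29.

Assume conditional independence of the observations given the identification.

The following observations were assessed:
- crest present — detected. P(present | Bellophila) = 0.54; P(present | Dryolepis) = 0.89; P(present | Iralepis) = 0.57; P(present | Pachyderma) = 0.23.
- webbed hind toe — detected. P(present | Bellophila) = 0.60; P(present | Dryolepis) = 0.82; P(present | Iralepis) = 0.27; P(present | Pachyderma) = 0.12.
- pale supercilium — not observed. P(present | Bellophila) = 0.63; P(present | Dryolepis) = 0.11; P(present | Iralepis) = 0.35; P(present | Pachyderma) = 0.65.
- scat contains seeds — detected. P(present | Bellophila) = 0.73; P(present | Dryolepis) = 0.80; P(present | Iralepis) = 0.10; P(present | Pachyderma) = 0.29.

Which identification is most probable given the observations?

By Bayes' rule with conditional independence, the unnormalized weight for each hypothesis is prior × ∏ likelihoods (using 1 − P(present | H) for each absent observation):
  Bellophila: 0.20 × 0.54 × 0.60 × (1 − 0.63) × 0.73 = 0.017502
  Dryolepis: 0.23 × 0.89 × 0.82 × (1 − 0.11) × 0.80 = 0.11951
  Iralepis: 0.28 × 0.57 × 0.27 × (1 − 0.35) × 0.10 = 0.002801
  Pachyderma: 0.29 × 0.23 × 0.12 × (1 − 0.65) × 0.29 = 0.00081241
The unnormalized weights sum to 0.14063.
P(Bellophila | evidence) ≈ 0.017502 / 0.14063 ≈ 0.124
P(Dryolepis | evidence) ≈ 0.11951 / 0.14063 ≈ 0.850
P(Iralepis | evidence) ≈ 0.002801 / 0.14063 ≈ 0.020
P(Pachyderma | evidence) ≈ 0.00081241 / 0.14063 ≈ 0.006
The largest is 0.850, so Dryolepis is most probable.

Dryolepis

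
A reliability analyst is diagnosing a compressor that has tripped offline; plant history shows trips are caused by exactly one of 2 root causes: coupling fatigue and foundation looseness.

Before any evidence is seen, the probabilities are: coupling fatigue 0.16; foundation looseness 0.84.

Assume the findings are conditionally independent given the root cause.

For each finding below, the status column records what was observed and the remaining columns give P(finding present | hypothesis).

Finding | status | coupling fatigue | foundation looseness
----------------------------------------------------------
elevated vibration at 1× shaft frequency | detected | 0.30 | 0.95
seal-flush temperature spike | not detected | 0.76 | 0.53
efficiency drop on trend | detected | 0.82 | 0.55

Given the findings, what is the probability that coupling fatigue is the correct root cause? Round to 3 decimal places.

For each hypothesis, the unnormalized posterior weight is prior × product of the finding likelihoods (using 1 − P(present | H) for each absent finding):
  coupling fatigue: 0.16 × 0.30 × (1 − 0.76) × 0.82 = 0.0094464
  foundation looseness: 0.84 × 0.95 × (1 − 0.53) × 0.55 = 0.20628
The unnormalized weights sum to 0.21573.
P(coupling fatigue | evidence) = 0.0094464 / 0.21573 ≈ 0.044.

0.044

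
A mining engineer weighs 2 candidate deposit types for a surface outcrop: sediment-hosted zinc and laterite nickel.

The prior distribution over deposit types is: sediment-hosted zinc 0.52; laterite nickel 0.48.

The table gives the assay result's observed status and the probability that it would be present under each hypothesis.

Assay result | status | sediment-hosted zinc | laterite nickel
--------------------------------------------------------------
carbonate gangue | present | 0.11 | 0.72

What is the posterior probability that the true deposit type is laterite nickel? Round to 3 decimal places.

By Bayes' rule, the unnormalized weight for each hypothesis is prior × likelihood:
  sediment-hosted zinc: 0.52 × 0.11 = 0.0572
  laterite nickel: 0.48 × 0.72 = 0.3456
Marginal likelihood of the evidence = 0.4028.
P(laterite nickel | evidence) = 0.3456 / 0.4028 ≈ 0.858.

0.858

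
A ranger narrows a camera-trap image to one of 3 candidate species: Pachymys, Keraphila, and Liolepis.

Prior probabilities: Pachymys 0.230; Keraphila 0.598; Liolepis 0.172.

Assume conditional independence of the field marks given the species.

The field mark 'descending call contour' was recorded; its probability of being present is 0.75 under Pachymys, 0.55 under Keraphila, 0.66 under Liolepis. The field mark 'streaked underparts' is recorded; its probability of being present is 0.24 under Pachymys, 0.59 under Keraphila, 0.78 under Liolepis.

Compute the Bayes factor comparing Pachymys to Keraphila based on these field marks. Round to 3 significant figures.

Take the product of per-field mark likelihoods under each hypothesis, then divide.
  Pachymys: 0.75 × 0.24 = 0.18
  Keraphila: 0.55 × 0.59 = 0.3245
Bayes factor = 0.18 / 0.3245 ≈ 0.555

0.555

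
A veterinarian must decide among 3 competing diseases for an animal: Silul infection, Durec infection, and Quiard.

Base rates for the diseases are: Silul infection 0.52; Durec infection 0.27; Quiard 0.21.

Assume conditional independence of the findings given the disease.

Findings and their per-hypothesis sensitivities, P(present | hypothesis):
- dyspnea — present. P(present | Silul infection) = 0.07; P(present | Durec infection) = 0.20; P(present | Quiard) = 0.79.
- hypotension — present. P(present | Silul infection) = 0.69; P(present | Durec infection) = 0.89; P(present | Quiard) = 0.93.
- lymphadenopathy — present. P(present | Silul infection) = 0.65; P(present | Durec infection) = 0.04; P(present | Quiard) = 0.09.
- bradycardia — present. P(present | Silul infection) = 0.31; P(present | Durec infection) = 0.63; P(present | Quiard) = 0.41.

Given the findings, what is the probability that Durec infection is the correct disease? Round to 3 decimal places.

Multiply each prior by the joint likelihood of the evidence pattern:
  Silul infection: 0.52 × 0.07 × 0.69 × 0.65 × 0.31 = 0.0050609
  Durec infection: 0.27 × 0.20 × 0.89 × 0.04 × 0.63 = 0.0012111
  Quiard: 0.21 × 0.79 × 0.93 × 0.09 × 0.41 = 0.0056932
Normalizing constant Z = 0.0050609 + 0.0012111 + 0.0056932 = 0.011965.
P(Durec infection | evidence) = 0.0012111 / 0.011965 ≈ 0.101.

0.101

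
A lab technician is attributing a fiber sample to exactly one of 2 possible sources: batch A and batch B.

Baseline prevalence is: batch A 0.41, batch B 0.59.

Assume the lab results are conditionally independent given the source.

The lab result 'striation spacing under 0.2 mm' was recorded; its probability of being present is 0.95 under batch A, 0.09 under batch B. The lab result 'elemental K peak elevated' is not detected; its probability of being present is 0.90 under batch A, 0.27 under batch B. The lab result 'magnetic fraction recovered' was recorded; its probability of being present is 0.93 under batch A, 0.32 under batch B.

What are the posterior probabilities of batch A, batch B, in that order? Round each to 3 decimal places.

By Bayes' rule with conditional independence, the unnormalized weight for each hypothesis is prior × ∏ likelihoods (using 1 − P(present | H) for each absent lab result):
  batch A: 0.41 × 0.95 × (1 − 0.90) × 0.93 = 0.036223
  batch B: 0.59 × 0.09 × (1 − 0.27) × 0.32 = 0.012404
The unnormalized weights sum to 0.048628.
P(batch A | evidence) = 0.036223 / 0.048628 ≈ 0.745
P(batch B | evidence) = 0.012404 / 0.048628 ≈ 0.255

0.745, 0.255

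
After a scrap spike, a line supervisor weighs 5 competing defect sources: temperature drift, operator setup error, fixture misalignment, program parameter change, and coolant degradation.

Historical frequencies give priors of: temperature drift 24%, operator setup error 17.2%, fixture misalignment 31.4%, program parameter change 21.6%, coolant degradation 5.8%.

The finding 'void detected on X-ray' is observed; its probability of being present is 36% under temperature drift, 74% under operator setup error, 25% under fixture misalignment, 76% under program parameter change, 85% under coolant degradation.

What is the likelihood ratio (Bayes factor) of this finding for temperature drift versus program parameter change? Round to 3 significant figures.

Likelihood of this finding under each hypothesis:
  temperature drift: 0.36
  program parameter change: 0.76
Bayes factor = 0.36 / 0.76 ≈ 0.474

0.474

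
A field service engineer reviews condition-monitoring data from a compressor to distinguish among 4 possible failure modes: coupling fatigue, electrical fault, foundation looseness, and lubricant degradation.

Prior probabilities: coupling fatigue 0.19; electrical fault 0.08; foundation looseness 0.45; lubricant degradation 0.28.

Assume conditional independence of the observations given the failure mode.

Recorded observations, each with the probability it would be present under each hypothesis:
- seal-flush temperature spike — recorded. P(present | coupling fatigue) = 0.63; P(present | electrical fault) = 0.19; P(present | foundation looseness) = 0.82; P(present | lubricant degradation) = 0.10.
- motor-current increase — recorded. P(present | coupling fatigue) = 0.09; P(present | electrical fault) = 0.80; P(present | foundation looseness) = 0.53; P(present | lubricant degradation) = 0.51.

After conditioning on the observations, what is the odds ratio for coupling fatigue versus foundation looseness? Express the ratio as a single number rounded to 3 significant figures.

Posterior odds equal prior odds times the likelihood ratio; only the two competing hypotheses matter.
  coupling fatigue: 0.19 × 0.63 × 0.09 = 0.010773
  foundation looseness: 0.45 × 0.82 × 0.53 = 0.19557
Posterior odds = 0.010773 / 0.19557 ≈ 0.0551.

0.0551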